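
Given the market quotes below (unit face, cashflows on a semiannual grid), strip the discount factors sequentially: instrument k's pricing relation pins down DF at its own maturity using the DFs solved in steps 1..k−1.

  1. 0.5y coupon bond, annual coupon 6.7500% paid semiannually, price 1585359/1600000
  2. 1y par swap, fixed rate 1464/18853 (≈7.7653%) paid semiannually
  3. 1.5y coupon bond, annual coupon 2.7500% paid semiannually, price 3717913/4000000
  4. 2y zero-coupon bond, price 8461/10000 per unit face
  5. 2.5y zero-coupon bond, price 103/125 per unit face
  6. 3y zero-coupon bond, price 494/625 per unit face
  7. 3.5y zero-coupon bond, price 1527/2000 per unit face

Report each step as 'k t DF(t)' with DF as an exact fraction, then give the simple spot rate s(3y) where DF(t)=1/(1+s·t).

step 1 [0.5y] bond c/2=27/800: DF=(1585359/1600000 − 27/800·(0))/(1+27/800) = 1917/2000 ≈ 0.958500
step 2 [1y] swap r/2=732/18853: DF=(1 − 732/18853·(0.958500))/(1+732/18853) = 2317/2500 ≈ 0.926800
step 3 [1.5y] bond c/2=11/800: DF=(3717913/4000000 − 11/800·(0.958500+0.926800))/(1+11/800) = 8913/10000 ≈ 0.891300
step 4 [2y] zero: DF = P = 8461/10000 ≈ 0.846100
step 5 [2.5y] zero: DF = P = 103/125 ≈ 0.824000
step 6 [3y] zero: DF = P = 494/625 ≈ 0.790400
step 7 [3.5y] zero: DF = P = 1527/2000 ≈ 0.763500

1 1/2 1917/2000
2 1 2317/2500
3 3/2 8913/10000
4 2 8461/10000
5 5/2 103/125
6 3 494/625
7 7/2 1527/2000
s(3y) = (1/(494/625) − 1)/(3) = 131/1482 ≈ 8.8394%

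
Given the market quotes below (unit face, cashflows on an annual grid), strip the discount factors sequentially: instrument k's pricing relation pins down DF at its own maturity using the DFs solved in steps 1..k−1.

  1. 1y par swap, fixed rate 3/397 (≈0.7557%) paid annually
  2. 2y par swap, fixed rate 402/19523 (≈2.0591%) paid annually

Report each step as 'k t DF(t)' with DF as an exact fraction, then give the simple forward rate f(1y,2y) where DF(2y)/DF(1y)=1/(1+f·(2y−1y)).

1 1 397/400
2 2 4799/5000
f(1y,2y) = ((397/400)/(4799/5000) − 1)/(1) = 327/9598 ≈ 3.4070%

step 1 [1y] swap r/1=3/397: DF=(1 − 3/397·(0))/(1+3/397) = 397/400 ≈ 0.992500
step 2 [2y] swap r/1=402/19523: DF=(1 − 402/19523·(0.992500))/(1+402/19523) = 4799/5000 ≈ 0.959800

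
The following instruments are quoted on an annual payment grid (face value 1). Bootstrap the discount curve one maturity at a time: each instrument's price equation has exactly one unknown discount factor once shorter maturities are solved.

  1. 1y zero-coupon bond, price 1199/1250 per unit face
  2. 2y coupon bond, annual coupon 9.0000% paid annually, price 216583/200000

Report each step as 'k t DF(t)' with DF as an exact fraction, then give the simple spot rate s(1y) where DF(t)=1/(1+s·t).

step 1 [1y] zero: DF = P = 1199/1250 ≈ 0.959200
step 2 [2y] bond c/1=9/100: DF=(216583/200000 − 9/100·(0.959200))/(1+9/100) = 9143/10000 ≈ 0.914300

1 1 1199/1250
2 2 9143/10000
s(1y) = (1/(1199/1250) − 1)/(1) = 51/1199 ≈ 4.2535%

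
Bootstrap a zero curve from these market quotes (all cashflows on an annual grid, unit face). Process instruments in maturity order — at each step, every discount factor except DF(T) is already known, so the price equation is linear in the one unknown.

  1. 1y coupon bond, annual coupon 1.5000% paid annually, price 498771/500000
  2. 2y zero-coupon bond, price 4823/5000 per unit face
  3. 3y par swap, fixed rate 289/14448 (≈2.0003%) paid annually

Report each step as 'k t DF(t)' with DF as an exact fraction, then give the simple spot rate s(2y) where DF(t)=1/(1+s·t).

1 1 2457/2500
2 2 4823/5000
3 3 4711/5000
s(2y) = (1/(4823/5000) − 1)/(2) = 177/9646 ≈ 1.8350%

step 1 [1y] bond c/1=3/200: DF=(498771/500000 − 3/200·(0))/(1+3/200) = 2457/2500 ≈ 0.982800
step 2 [2y] zero: DF = P = 4823/5000 ≈ 0.964600
step 3 [3y] swap r/1=289/14448: DF=(1 − 289/14448·(0.982800+0.964600))/(1+289/14448) = 4711/5000 ≈ 0.942200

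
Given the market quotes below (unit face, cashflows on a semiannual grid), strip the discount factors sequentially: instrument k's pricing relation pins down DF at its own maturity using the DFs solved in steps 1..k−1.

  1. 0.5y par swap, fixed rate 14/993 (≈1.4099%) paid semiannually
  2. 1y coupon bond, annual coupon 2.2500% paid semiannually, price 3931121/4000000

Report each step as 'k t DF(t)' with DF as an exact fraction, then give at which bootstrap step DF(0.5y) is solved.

step 1 [0.5y] swap r/2=7/993: DF=(1 − 7/993·(0))/(1+7/993) = 993/1000 ≈ 0.993000
step 2 [1y] bond c/2=9/800: DF=(3931121/4000000 − 9/800·(0.993000))/(1+9/800) = 1201/1250 ≈ 0.960800

1 1/2 993/1000
2 1 1201/1250
DF(0.5y) is solved at step 1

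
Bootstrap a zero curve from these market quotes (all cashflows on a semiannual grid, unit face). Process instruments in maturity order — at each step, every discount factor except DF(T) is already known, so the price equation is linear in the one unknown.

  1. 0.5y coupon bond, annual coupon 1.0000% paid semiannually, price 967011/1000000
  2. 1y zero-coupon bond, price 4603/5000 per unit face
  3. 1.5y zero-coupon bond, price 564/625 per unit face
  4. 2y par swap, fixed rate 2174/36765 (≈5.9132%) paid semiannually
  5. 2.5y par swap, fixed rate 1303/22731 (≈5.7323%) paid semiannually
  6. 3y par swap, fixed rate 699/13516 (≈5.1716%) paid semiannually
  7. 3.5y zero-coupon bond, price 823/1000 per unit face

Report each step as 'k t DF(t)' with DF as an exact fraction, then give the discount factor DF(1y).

1 1/2 4811/5000
2 1 4603/5000
3 3/2 564/625
4 2 8913/10000
5 5/2 8697/10000
6 3 4301/5000
7 7/2 823/1000
DF(1y) = 4603/5000 ≈ 0.920600

step 1 [0.5y] bond c/2=1/200: DF=(967011/1000000 − 1/200·(0))/(1+1/200) = 4811/5000 ≈ 0.962200
step 2 [1y] zero: DF = P = 4603/5000 ≈ 0.920600
step 3 [1.5y] zero: DF = P = 564/625 ≈ 0.902400
step 4 [2y] swap r/2=1087/36765: DF=(1 − 1087/36765·(0.962200+0.920600+0.902400))/(1+1087/36765) = 8913/10000 ≈ 0.891300
step 5 [2.5y] swap r/2=1303/45462: DF=(1 − 1303/45462·(0.962200+0.920600+0.902400+0.891300))/(1+1303/45462) = 8697/10000 ≈ 0.869700
step 6 [3y] swap r/2=699/27032: DF=(1 − 699/27032·(0.962200+0.920600+0.902400+0.891300+0.869700))/(1+699/27032) = 4301/5000 ≈ 0.860200
step 7 [3.5y] zero: DF = P = 823/1000 ≈ 0.823000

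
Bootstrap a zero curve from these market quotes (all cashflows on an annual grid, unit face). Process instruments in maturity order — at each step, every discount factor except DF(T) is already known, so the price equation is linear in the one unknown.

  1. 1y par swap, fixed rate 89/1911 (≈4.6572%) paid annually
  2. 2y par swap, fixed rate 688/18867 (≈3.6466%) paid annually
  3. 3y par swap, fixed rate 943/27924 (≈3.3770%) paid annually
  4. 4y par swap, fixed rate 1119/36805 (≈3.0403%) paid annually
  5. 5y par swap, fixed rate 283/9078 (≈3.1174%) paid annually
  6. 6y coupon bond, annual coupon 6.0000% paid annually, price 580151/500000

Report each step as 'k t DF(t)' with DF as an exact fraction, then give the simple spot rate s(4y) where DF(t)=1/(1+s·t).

1 1 1911/2000
2 2 582/625
3 3 9057/10000
4 4 8881/10000
5 5 1717/2000
6 6 8377/10000
s(4y) = (1/(8881/10000) − 1)/(4) = 1119/35524 ≈ 3.1500%

step 1 [1y] swap r/1=89/1911: DF=(1 − 89/1911·(0))/(1+89/1911) = 1911/2000 ≈ 0.955500
step 2 [2y] swap r/1=688/18867: DF=(1 − 688/18867·(0.955500))/(1+688/18867) = 582/625 ≈ 0.931200
step 3 [3y] swap r/1=943/27924: DF=(1 − 943/27924·(0.955500+0.931200))/(1+943/27924) = 9057/10000 ≈ 0.905700
step 4 [4y] swap r/1=1119/36805: DF=(1 − 1119/36805·(0.955500+0.931200+0.905700))/(1+1119/36805) = 8881/10000 ≈ 0.888100
step 5 [5y] swap r/1=283/9078: DF=(1 − 283/9078·(0.955500+0.931200+0.905700+0.888100))/(1+283/9078) = 1717/2000 ≈ 0.858500
step 6 [6y] bond c/1=3/50: DF=(580151/500000 − 3/50·(0.955500+0.931200+0.905700+0.888100+0.858500))/(1+3/50) = 8377/10000 ≈ 0.837700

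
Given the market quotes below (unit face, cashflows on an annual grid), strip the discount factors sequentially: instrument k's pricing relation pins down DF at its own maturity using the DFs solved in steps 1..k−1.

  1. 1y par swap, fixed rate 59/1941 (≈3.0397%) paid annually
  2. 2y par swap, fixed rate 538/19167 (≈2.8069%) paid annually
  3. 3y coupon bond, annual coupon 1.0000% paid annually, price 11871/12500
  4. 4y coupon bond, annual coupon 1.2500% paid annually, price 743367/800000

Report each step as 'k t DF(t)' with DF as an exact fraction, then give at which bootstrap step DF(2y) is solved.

1 1 1941/2000
2 2 4731/5000
3 3 9213/10000
4 4 8827/10000
DF(2y) is solved at step 2

step 1 [1y] swap r/1=59/1941: DF=(1 − 59/1941·(0))/(1+59/1941) = 1941/2000 ≈ 0.970500
step 2 [2y] swap r/1=538/19167: DF=(1 − 538/19167·(0.970500))/(1+538/19167) = 4731/5000 ≈ 0.946200
step 3 [3y] bond c/1=1/100: DF=(11871/12500 − 1/100·(0.970500+0.946200))/(1+1/100) = 9213/10000 ≈ 0.921300
step 4 [4y] bond c/1=1/80: DF=(743367/800000 − 1/80·(0.970500+0.946200+0.921300))/(1+1/80) = 8827/10000 ≈ 0.882700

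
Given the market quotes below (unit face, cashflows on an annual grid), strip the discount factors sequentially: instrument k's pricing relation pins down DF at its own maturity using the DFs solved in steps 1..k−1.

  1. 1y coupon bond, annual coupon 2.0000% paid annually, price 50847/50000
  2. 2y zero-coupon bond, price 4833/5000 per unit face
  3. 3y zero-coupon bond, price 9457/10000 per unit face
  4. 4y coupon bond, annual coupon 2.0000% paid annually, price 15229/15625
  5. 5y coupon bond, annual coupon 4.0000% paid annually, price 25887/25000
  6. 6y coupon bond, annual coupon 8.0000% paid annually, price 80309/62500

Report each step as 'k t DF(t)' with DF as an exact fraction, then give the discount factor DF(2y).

step 1 [1y] bond c/1=1/50: DF=(50847/50000 − 1/50·(0))/(1+1/50) = 997/1000 ≈ 0.997000
step 2 [2y] zero: DF = P = 4833/5000 ≈ 0.966600
step 3 [3y] zero: DF = P = 9457/10000 ≈ 0.945700
step 4 [4y] bond c/1=1/50: DF=(15229/15625 − 1/50·(0.997000+0.966600+0.945700))/(1+1/50) = 1797/2000 ≈ 0.898500
step 5 [5y] bond c/1=1/25: DF=(25887/25000 − 1/25·(0.997000+0.966600+0.945700+0.898500))/(1+1/25) = 2123/2500 ≈ 0.849200
step 6 [6y] bond c/1=2/25: DF=(80309/62500 − 2/25·(0.997000+0.966600+0.945700+0.898500+0.849200))/(1+2/25) = 528/625 ≈ 0.844800

1 1 997/1000
2 2 4833/5000
3 3 9457/10000
4 4 1797/2000
5 5 2123/2500
6 6 528/625
DF(2y) = 4833/5000 ≈ 0.966600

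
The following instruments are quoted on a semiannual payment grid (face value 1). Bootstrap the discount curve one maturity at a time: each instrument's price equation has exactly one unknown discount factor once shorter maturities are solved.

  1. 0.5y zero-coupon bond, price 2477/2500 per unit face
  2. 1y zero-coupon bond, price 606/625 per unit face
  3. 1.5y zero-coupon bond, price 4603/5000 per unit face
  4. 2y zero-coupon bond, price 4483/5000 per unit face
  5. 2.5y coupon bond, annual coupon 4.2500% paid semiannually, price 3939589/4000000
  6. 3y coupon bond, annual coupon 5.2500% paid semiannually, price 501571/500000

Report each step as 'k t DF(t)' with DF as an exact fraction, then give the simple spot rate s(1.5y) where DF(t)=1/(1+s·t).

step 1 [0.5y] zero: DF = P = 2477/2500 ≈ 0.990800
step 2 [1y] zero: DF = P = 606/625 ≈ 0.969600
step 3 [1.5y] zero: DF = P = 4603/5000 ≈ 0.920600
step 4 [2y] zero: DF = P = 4483/5000 ≈ 0.896600
step 5 [2.5y] bond c/2=17/800: DF=(3939589/4000000 − 17/800·(0.990800+0.969600+0.920600+0.896600))/(1+17/800) = 4429/5000 ≈ 0.885800
step 6 [3y] bond c/2=21/800: DF=(501571/500000 − 21/800·(0.990800+0.969600+0.920600+0.896600+0.885800))/(1+21/800) = 4291/5000 ≈ 0.858200

1 1/2 2477/2500
2 1 606/625
3 3/2 4603/5000
4 2 4483/5000
5 5/2 4429/5000
6 3 4291/5000
s(1.5y) = (1/(4603/5000) − 1)/(3/2) = 794/13809 ≈ 5.7499%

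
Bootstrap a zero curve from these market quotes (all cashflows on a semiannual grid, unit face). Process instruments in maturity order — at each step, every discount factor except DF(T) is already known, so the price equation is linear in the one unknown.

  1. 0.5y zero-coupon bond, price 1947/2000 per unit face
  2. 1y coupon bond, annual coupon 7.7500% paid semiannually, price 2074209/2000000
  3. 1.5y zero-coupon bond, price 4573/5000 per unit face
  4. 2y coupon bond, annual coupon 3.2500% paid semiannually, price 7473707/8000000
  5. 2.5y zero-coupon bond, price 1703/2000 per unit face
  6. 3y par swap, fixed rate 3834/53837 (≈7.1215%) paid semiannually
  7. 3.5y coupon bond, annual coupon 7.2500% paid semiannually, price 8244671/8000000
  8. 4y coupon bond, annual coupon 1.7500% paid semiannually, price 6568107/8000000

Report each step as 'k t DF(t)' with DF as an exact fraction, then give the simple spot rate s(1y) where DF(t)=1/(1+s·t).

step 1 [0.5y] zero: DF = P = 1947/2000 ≈ 0.973500
step 2 [1y] bond c/2=31/800: DF=(2074209/2000000 − 31/800·(0.973500))/(1+31/800) = 9621/10000 ≈ 0.962100
step 3 [1.5y] zero: DF = P = 4573/5000 ≈ 0.914600
step 4 [2y] bond c/2=13/800: DF=(7473707/8000000 − 13/800·(0.973500+0.962100+0.914600))/(1+13/800) = 8737/10000 ≈ 0.873700
step 5 [2.5y] zero: DF = P = 1703/2000 ≈ 0.851500
step 6 [3y] swap r/2=1917/53837: DF=(1 − 1917/53837·(0.973500+0.962100+0.914600+0.873700+0.851500))/(1+1917/53837) = 8083/10000 ≈ 0.808300
step 7 [3.5y] bond c/2=29/800: DF=(8244671/8000000 − 29/800·(0.973500+0.962100+0.914600+0.873700+0.851500+0.808300))/(1+29/800) = 4031/5000 ≈ 0.806200
step 8 [4y] bond c/2=7/800: DF=(6568107/8000000 − 7/800·(0.973500+0.962100+0.914600+0.873700+0.851500+0.808300+0.806200))/(1+7/800) = 3801/5000 ≈ 0.760200

1 1/2 1947/2000
2 1 9621/10000
3 3/2 4573/5000
4 2 8737/10000
5 5/2 1703/2000
6 3 8083/10000
7 7/2 4031/5000
8 4 3801/5000
s(1y) = (1/(9621/10000) − 1)/(1) = 379/9621 ≈ 3.9393%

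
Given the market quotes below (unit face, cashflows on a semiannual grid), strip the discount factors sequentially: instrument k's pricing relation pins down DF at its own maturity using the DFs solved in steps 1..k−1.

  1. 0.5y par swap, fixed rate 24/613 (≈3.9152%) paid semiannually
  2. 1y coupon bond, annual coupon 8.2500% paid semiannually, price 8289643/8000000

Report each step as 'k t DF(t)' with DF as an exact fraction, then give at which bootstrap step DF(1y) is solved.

1 1/2 613/625
2 1 9563/10000
DF(1y) is solved at step 2

step 1 [0.5y] swap r/2=12/613: DF=(1 − 12/613·(0))/(1+12/613) = 613/625 ≈ 0.980800
step 2 [1y] bond c/2=33/800: DF=(8289643/8000000 − 33/800·(0.980800))/(1+33/800) = 9563/10000 ≈ 0.956300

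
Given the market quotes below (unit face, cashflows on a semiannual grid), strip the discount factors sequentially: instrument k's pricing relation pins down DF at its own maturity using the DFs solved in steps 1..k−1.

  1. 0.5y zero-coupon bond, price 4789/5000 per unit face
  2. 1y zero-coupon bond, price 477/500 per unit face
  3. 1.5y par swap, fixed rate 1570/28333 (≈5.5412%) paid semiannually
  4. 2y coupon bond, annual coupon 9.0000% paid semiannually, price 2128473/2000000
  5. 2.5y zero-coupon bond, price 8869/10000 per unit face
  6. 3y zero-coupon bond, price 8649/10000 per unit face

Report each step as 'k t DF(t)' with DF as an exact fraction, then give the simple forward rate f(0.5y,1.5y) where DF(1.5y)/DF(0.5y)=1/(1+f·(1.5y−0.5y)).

1 1/2 4789/5000
2 1 477/500
3 3/2 1843/2000
4 2 2241/2500
5 5/2 8869/10000
6 3 8649/10000
f(0.5y,1.5y) = ((4789/5000)/(1843/2000) − 1)/(1) = 363/9215 ≈ 3.9392%

step 1 [0.5y] zero: DF = P = 4789/5000 ≈ 0.957800
step 2 [1y] zero: DF = P = 477/500 ≈ 0.954000
step 3 [1.5y] swap r/2=785/28333: DF=(1 − 785/28333·(0.957800+0.954000))/(1+785/28333) = 1843/2000 ≈ 0.921500
step 4 [2y] bond c/2=9/200: DF=(2128473/2000000 − 9/200·(0.957800+0.954000+0.921500))/(1+9/200) = 2241/2500 ≈ 0.896400
step 5 [2.5y] zero: DF = P = 8869/10000 ≈ 0.886900
step 6 [3y] zero: DF = P = 8649/10000 ≈ 0.864900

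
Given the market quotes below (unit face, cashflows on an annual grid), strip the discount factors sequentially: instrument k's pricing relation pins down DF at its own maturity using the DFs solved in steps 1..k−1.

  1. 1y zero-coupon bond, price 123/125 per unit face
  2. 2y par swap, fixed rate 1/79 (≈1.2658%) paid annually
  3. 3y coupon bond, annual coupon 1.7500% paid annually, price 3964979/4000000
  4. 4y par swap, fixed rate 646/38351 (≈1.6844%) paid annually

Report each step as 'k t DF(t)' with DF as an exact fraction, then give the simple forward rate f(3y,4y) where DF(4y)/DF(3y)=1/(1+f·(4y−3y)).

step 1 [1y] zero: DF = P = 123/125 ≈ 0.984000
step 2 [2y] swap r/1=1/79: DF=(1 − 1/79·(0.984000))/(1+1/79) = 1219/1250 ≈ 0.975200
step 3 [3y] bond c/1=7/400: DF=(3964979/4000000 − 7/400·(0.984000+0.975200))/(1+7/400) = 1881/2000 ≈ 0.940500
step 4 [4y] swap r/1=646/38351: DF=(1 − 646/38351·(0.984000+0.975200+0.940500))/(1+646/38351) = 4677/5000 ≈ 0.935400

1 1 123/125
2 2 1219/1250
3 3 1881/2000
4 4 4677/5000
f(3y,4y) = ((1881/2000)/(4677/5000) − 1)/(1) = 17/3118 ≈ 0.5452%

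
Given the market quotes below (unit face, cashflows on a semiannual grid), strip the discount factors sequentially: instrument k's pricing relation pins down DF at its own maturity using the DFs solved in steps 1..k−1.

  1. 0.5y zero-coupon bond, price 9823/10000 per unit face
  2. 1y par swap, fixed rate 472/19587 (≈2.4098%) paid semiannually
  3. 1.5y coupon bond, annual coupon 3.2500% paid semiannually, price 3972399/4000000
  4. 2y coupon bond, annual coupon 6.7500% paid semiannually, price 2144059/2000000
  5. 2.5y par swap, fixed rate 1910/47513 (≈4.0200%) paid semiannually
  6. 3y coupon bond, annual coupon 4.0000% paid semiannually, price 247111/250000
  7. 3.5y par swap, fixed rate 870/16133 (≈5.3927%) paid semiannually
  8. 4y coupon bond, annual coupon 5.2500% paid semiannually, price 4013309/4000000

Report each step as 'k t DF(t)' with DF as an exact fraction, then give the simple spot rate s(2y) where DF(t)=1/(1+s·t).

1 1/2 9823/10000
2 1 2441/2500
3 3/2 9459/10000
4 2 4711/5000
5 5/2 1809/2000
6 3 8759/10000
7 7/2 413/500
8 4 4063/5000
s(2y) = (1/(4711/5000) − 1)/(2) = 289/9422 ≈ 3.0673%

step 1 [0.5y] zero: DF = P = 9823/10000 ≈ 0.982300
step 2 [1y] swap r/2=236/19587: DF=(1 − 236/19587·(0.982300))/(1+236/19587) = 2441/2500 ≈ 0.976400
step 3 [1.5y] bond c/2=13/800: DF=(3972399/4000000 − 13/800·(0.982300+0.976400))/(1+13/800) = 9459/10000 ≈ 0.945900
step 4 [2y] bond c/2=27/800: DF=(2144059/2000000 − 27/800·(0.982300+0.976400+0.945900))/(1+27/800) = 4711/5000 ≈ 0.942200
step 5 [2.5y] swap r/2=955/47513: DF=(1 − 955/47513·(0.982300+0.976400+0.945900+0.942200))/(1+955/47513) = 1809/2000 ≈ 0.904500
step 6 [3y] bond c/2=1/50: DF=(247111/250000 − 1/50·(0.982300+0.976400+0.945900+0.942200+0.904500))/(1+1/50) = 8759/10000 ≈ 0.875900
step 7 [3.5y] swap r/2=435/16133: DF=(1 − 435/16133·(0.982300+0.976400+0.945900+0.942200+0.904500+0.875900))/(1+435/16133) = 413/500 ≈ 0.826000
step 8 [4y] bond c/2=21/800: DF=(4013309/4000000 − 21/800·(0.982300+0.976400+0.945900+0.942200+0.904500+0.875900+0.826000))/(1+21/800) = 4063/5000 ≈ 0.812600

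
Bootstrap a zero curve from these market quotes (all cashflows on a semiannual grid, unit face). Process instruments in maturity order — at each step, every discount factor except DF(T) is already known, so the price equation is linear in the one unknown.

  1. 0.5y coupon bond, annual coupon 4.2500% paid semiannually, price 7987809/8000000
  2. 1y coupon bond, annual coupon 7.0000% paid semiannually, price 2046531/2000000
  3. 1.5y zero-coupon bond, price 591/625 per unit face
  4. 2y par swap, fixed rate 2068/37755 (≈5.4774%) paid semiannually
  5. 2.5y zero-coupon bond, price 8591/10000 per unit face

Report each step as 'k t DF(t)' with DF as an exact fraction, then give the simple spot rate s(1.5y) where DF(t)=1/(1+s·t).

step 1 [0.5y] bond c/2=17/800: DF=(7987809/8000000 − 17/800·(0))/(1+17/800) = 9777/10000 ≈ 0.977700
step 2 [1y] bond c/2=7/200: DF=(2046531/2000000 − 7/200·(0.977700))/(1+7/200) = 2389/2500 ≈ 0.955600
step 3 [1.5y] zero: DF = P = 591/625 ≈ 0.945600
step 4 [2y] swap r/2=1034/37755: DF=(1 − 1034/37755·(0.977700+0.955600+0.945600))/(1+1034/37755) = 4483/5000 ≈ 0.896600
step 5 [2.5y] zero: DF = P = 8591/10000 ≈ 0.859100

1 1/2 9777/10000
2 1 2389/2500
3 3/2 591/625
4 2 4483/5000
5 5/2 8591/10000
s(1.5y) = (1/(591/625) − 1)/(3/2) = 68/1773 ≈ 3.8353%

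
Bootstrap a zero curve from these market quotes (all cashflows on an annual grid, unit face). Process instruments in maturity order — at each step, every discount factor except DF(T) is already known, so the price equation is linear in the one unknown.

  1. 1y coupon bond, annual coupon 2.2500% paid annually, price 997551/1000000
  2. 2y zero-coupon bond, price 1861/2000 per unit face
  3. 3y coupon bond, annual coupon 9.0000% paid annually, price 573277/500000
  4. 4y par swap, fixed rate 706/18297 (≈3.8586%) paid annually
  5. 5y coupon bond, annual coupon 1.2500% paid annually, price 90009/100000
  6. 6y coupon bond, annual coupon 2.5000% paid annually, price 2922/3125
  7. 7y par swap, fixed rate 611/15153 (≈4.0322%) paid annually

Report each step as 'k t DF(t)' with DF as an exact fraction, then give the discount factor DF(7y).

1 1 2439/2500
2 2 1861/2000
3 3 1789/2000
4 4 2147/2500
5 5 4219/5000
6 6 1003/1250
7 7 1889/2500
DF(7y) = 1889/2500 ≈ 0.755600

step 1 [1y] bond c/1=9/400: DF=(997551/1000000 − 9/400·(0))/(1+9/400) = 2439/2500 ≈ 0.975600
step 2 [2y] zero: DF = P = 1861/2000 ≈ 0.930500
step 3 [3y] bond c/1=9/100: DF=(573277/500000 − 9/100·(0.975600+0.930500))/(1+9/100) = 1789/2000 ≈ 0.894500
step 4 [4y] swap r/1=706/18297: DF=(1 − 706/18297·(0.975600+0.930500+0.894500))/(1+706/18297) = 2147/2500 ≈ 0.858800
step 5 [5y] bond c/1=1/80: DF=(90009/100000 − 1/80·(0.975600+0.930500+0.894500+0.858800))/(1+1/80) = 4219/5000 ≈ 0.843800
step 6 [6y] bond c/1=1/40: DF=(2922/3125 − 1/40·(0.975600+0.930500+0.894500+0.858800+0.843800))/(1+1/40) = 1003/1250 ≈ 0.802400
step 7 [7y] swap r/1=611/15153: DF=(1 − 611/15153·(0.975600+0.930500+0.894500+0.858800+0.843800+0.802400))/(1+611/15153) = 1889/2500 ≈ 0.755600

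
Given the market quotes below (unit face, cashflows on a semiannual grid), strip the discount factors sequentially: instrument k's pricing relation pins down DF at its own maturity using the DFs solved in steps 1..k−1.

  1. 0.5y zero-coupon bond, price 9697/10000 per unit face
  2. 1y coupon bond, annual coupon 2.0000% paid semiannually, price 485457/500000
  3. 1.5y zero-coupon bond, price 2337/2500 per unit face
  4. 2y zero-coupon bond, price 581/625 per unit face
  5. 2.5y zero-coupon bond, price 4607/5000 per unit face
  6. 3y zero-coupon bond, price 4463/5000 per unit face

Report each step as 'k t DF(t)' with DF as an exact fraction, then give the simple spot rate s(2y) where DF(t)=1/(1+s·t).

1 1/2 9697/10000
2 1 9517/10000
3 3/2 2337/2500
4 2 581/625
5 5/2 4607/5000
6 3 4463/5000
s(2y) = (1/(581/625) − 1)/(2) = 22/581 ≈ 3.7866%

step 1 [0.5y] zero: DF = P = 9697/10000 ≈ 0.969700
step 2 [1y] bond c/2=1/100: DF=(485457/500000 − 1/100·(0.969700))/(1+1/100) = 9517/10000 ≈ 0.951700
step 3 [1.5y] zero: DF = P = 2337/2500 ≈ 0.934800
step 4 [2y] zero: DF = P = 581/625 ≈ 0.929600
step 5 [2.5y] zero: DF = P = 4607/5000 ≈ 0.921400
step 6 [3y] zero: DF = P = 4463/5000 ≈ 0.892600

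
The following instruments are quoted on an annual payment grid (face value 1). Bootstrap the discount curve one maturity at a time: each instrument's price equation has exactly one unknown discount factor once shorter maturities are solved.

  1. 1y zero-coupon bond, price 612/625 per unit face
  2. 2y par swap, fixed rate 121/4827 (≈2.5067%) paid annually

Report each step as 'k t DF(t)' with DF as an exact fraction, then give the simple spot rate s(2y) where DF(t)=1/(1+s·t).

1 1 612/625
2 2 2379/2500
s(2y) = (1/(2379/2500) − 1)/(2) = 121/4758 ≈ 2.5431%

step 1 [1y] zero: DF = P = 612/625 ≈ 0.979200
step 2 [2y] swap r/1=121/4827: DF=(1 − 121/4827·(0.979200))/(1+121/4827) = 2379/2500 ≈ 0.951600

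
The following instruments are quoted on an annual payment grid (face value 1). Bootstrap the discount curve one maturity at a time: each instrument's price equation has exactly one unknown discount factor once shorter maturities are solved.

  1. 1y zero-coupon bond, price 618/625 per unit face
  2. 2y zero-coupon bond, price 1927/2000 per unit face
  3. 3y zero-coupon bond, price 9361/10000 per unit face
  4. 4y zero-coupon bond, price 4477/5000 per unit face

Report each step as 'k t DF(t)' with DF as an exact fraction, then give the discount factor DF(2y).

step 1 [1y] zero: DF = P = 618/625 ≈ 0.988800
step 2 [2y] zero: DF = P = 1927/2000 ≈ 0.963500
step 3 [3y] zero: DF = P = 9361/10000 ≈ 0.936100
step 4 [4y] zero: DF = P = 4477/5000 ≈ 0.895400

1 1 618/625
2 2 1927/2000
3 3 9361/10000
4 4 4477/5000
DF(2y) = 1927/2000 ≈ 0.963500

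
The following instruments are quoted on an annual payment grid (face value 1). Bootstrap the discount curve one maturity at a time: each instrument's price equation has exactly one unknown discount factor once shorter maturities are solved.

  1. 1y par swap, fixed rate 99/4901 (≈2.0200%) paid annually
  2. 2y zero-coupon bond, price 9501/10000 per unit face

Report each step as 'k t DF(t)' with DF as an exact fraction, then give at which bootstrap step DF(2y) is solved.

1 1 4901/5000
2 2 9501/10000
DF(2y) is solved at step 2

step 1 [1y] swap r/1=99/4901: DF=(1 − 99/4901·(0))/(1+99/4901) = 4901/5000 ≈ 0.980200
step 2 [2y] zero: DF = P = 9501/10000 ≈ 0.950100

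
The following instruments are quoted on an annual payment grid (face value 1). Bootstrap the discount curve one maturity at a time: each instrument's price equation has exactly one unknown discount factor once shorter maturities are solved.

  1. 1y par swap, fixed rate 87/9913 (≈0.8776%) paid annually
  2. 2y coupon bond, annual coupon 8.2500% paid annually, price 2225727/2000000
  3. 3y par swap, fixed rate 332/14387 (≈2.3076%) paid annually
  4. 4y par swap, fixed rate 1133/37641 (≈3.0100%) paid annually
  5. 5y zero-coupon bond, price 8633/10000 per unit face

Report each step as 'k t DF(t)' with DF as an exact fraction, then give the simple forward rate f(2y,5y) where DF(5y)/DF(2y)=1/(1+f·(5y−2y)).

step 1 [1y] swap r/1=87/9913: DF=(1 − 87/9913·(0))/(1+87/9913) = 9913/10000 ≈ 0.991300
step 2 [2y] bond c/1=33/400: DF=(2225727/2000000 − 33/400·(0.991300))/(1+33/400) = 381/400 ≈ 0.952500
step 3 [3y] swap r/1=332/14387: DF=(1 − 332/14387·(0.991300+0.952500))/(1+332/14387) = 1167/1250 ≈ 0.933600
step 4 [4y] swap r/1=1133/37641: DF=(1 − 1133/37641·(0.991300+0.952500+0.933600))/(1+1133/37641) = 8867/10000 ≈ 0.886700
step 5 [5y] zero: DF = P = 8633/10000 ≈ 0.863300

1 1 9913/10000
2 2 381/400
3 3 1167/1250
4 4 8867/10000
5 5 8633/10000
f(2y,5y) = ((381/400)/(8633/10000) − 1)/(3) = 892/25899 ≈ 3.4441%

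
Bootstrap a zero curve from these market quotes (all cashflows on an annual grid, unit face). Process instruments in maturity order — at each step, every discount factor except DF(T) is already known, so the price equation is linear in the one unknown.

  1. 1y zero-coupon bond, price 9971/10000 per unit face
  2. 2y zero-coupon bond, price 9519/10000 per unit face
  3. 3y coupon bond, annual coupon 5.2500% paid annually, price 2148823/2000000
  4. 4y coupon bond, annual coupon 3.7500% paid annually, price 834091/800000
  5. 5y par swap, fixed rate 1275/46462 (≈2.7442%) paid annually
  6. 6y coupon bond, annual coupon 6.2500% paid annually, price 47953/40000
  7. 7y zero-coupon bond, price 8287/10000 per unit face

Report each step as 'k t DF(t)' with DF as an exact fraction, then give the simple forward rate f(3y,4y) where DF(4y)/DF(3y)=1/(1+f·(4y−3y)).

step 1 [1y] zero: DF = P = 9971/10000 ≈ 0.997100
step 2 [2y] zero: DF = P = 9519/10000 ≈ 0.951900
step 3 [3y] bond c/1=21/400: DF=(2148823/2000000 − 21/400·(0.997100+0.951900))/(1+21/400) = 2309/2500 ≈ 0.923600
step 4 [4y] bond c/1=3/80: DF=(834091/800000 − 3/80·(0.997100+0.951900+0.923600))/(1+3/80) = 9011/10000 ≈ 0.901100
step 5 [5y] swap r/1=1275/46462: DF=(1 − 1275/46462·(0.997100+0.951900+0.923600+0.901100))/(1+1275/46462) = 349/400 ≈ 0.872500
step 6 [6y] bond c/1=1/16: DF=(47953/40000 − 1/16·(0.997100+0.951900+0.923600+0.901100+0.872500))/(1+1/16) = 171/200 ≈ 0.855000
step 7 [7y] zero: DF = P = 8287/10000 ≈ 0.828700

1 1 9971/10000
2 2 9519/10000
3 3 2309/2500
4 4 9011/10000
5 5 349/400
6 6 171/200
7 7 8287/10000
f(3y,4y) = ((2309/2500)/(9011/10000) − 1)/(1) = 225/9011 ≈ 2.4969%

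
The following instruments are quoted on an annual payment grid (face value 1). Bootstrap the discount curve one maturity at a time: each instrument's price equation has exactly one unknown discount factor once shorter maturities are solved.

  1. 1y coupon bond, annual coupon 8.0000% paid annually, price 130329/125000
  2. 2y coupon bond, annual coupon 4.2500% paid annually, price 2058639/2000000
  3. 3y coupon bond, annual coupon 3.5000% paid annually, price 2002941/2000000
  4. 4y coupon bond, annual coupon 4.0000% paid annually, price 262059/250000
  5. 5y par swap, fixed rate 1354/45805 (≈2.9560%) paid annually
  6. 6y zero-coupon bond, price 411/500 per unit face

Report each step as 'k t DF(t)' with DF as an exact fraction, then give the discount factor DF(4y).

step 1 [1y] bond c/1=2/25: DF=(130329/125000 − 2/25·(0))/(1+2/25) = 4827/5000 ≈ 0.965400
step 2 [2y] bond c/1=17/400: DF=(2058639/2000000 − 17/400·(0.965400))/(1+17/400) = 237/250 ≈ 0.948000
step 3 [3y] bond c/1=7/200: DF=(2002941/2000000 − 7/200·(0.965400+0.948000))/(1+7/200) = 9029/10000 ≈ 0.902900
step 4 [4y] bond c/1=1/25: DF=(262059/250000 − 1/25·(0.965400+0.948000+0.902900))/(1+1/25) = 2249/2500 ≈ 0.899600
step 5 [5y] swap r/1=1354/45805: DF=(1 − 1354/45805·(0.965400+0.948000+0.902900+0.899600))/(1+1354/45805) = 4323/5000 ≈ 0.864600
step 6 [6y] zero: DF = P = 411/500 ≈ 0.822000

1 1 4827/5000
2 2 237/250
3 3 9029/10000
4 4 2249/2500
5 5 4323/5000
6 6 411/500
DF(4y) = 2249/2500 ≈ 0.899600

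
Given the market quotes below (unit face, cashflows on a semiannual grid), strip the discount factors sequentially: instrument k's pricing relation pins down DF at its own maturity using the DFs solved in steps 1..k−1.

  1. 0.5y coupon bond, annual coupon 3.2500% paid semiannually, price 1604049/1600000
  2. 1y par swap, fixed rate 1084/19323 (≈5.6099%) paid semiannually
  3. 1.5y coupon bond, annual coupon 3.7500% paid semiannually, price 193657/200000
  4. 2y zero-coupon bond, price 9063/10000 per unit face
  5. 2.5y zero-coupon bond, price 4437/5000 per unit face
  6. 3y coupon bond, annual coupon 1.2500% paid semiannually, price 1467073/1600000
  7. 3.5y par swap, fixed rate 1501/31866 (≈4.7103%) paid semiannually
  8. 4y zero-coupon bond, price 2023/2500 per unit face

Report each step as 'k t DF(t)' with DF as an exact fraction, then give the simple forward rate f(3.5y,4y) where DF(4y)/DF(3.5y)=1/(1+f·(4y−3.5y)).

1 1/2 1973/2000
2 1 4729/5000
3 3/2 9149/10000
4 2 9063/10000
5 5/2 4437/5000
6 3 1103/1250
7 7/2 8499/10000
8 4 2023/2500
f(3.5y,4y) = ((8499/10000)/(2023/2500) − 1)/(1/2) = 407/4046 ≈ 10.0593%

step 1 [0.5y] bond c/2=13/800: DF=(1604049/1600000 − 13/800·(0))/(1+13/800) = 1973/2000 ≈ 0.986500
step 2 [1y] swap r/2=542/19323: DF=(1 − 542/19323·(0.986500))/(1+542/19323) = 4729/5000 ≈ 0.945800
step 3 [1.5y] bond c/2=3/160: DF=(193657/200000 − 3/160·(0.986500+0.945800))/(1+3/160) = 9149/10000 ≈ 0.914900
step 4 [2y] zero: DF = P = 9063/10000 ≈ 0.906300
step 5 [2.5y] zero: DF = P = 4437/5000 ≈ 0.887400
step 6 [3y] bond c/2=1/160: DF=(1467073/1600000 − 1/160·(0.986500+0.945800+0.914900+0.906300+0.887400))/(1+1/160) = 1103/1250 ≈ 0.882400
step 7 [3.5y] swap r/2=1501/63732: DF=(1 − 1501/63732·(0.986500+0.945800+0.914900+0.906300+0.887400+0.882400))/(1+1501/63732) = 8499/10000 ≈ 0.849900
step 8 [4y] zero: DF = P = 2023/2500 ≈ 0.809200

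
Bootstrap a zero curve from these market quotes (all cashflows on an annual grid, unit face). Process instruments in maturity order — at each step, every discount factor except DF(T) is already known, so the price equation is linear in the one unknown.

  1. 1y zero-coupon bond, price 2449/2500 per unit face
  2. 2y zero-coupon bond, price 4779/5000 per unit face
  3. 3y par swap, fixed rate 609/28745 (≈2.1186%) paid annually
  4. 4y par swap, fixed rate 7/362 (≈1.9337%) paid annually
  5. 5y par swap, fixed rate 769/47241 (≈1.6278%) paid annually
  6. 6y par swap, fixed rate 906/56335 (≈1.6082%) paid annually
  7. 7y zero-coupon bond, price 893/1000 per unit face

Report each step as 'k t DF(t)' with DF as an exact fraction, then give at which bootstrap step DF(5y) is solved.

1 1 2449/2500
2 2 4779/5000
3 3 9391/10000
4 4 1853/2000
5 5 9231/10000
6 6 4547/5000
7 7 893/1000
DF(5y) is solved at step 5

step 1 [1y] zero: DF = P = 2449/2500 ≈ 0.979600
step 2 [2y] zero: DF = P = 4779/5000 ≈ 0.955800
step 3 [3y] swap r/1=609/28745: DF=(1 − 609/28745·(0.979600+0.955800))/(1+609/28745) = 9391/10000 ≈ 0.939100
step 4 [4y] swap r/1=7/362: DF=(1 − 7/362·(0.979600+0.955800+0.939100))/(1+7/362) = 1853/2000 ≈ 0.926500
step 5 [5y] swap r/1=769/47241: DF=(1 − 769/47241·(0.979600+0.955800+0.939100+0.926500))/(1+769/47241) = 9231/10000 ≈ 0.923100
step 6 [6y] swap r/1=906/56335: DF=(1 − 906/56335·(0.979600+0.955800+0.939100+0.926500+0.923100))/(1+906/56335) = 4547/5000 ≈ 0.909400
step 7 [7y] zero: DF = P = 893/1000 ≈ 0.893000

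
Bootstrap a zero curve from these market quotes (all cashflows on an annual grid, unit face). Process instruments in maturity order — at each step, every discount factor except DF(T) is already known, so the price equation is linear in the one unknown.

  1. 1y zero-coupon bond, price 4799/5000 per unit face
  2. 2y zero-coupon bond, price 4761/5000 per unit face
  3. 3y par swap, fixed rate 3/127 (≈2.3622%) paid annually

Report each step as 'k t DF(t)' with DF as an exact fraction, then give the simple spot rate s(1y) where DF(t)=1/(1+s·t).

step 1 [1y] zero: DF = P = 4799/5000 ≈ 0.959800
step 2 [2y] zero: DF = P = 4761/5000 ≈ 0.952200
step 3 [3y] swap r/1=3/127: DF=(1 − 3/127·(0.959800+0.952200))/(1+3/127) = 583/625 ≈ 0.932800

1 1 4799/5000
2 2 4761/5000
3 3 583/625
s(1y) = (1/(4799/5000) − 1)/(1) = 201/4799 ≈ 4.1884%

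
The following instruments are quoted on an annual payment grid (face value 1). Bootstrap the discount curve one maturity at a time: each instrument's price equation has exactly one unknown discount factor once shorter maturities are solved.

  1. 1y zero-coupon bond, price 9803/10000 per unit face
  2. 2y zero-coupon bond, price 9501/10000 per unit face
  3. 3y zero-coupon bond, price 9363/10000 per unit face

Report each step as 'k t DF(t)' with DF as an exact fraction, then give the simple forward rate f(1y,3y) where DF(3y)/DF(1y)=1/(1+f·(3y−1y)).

1 1 9803/10000
2 2 9501/10000
3 3 9363/10000
f(1y,3y) = ((9803/10000)/(9363/10000) − 1)/(2) = 220/9363 ≈ 2.3497%

step 1 [1y] zero: DF = P = 9803/10000 ≈ 0.980300
step 2 [2y] zero: DF = P = 9501/10000 ≈ 0.950100
step 3 [3y] zero: DF = P = 9363/10000 ≈ 0.936300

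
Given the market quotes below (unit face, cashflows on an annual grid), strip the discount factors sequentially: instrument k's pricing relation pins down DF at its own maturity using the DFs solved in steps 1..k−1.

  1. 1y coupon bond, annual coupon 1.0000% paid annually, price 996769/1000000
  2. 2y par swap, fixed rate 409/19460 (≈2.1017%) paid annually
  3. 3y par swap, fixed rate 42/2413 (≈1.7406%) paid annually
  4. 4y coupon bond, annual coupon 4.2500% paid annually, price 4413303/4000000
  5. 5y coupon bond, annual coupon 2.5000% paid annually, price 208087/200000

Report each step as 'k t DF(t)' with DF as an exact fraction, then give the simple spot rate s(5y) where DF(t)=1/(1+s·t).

1 1 9869/10000
2 2 9591/10000
3 3 1187/1250
4 4 9403/10000
5 5 1843/2000
s(5y) = (1/(1843/2000) − 1)/(5) = 157/9215 ≈ 1.7037%

step 1 [1y] bond c/1=1/100: DF=(996769/1000000 − 1/100·(0))/(1+1/100) = 9869/10000 ≈ 0.986900
step 2 [2y] swap r/1=409/19460: DF=(1 − 409/19460·(0.986900))/(1+409/19460) = 9591/10000 ≈ 0.959100
step 3 [3y] swap r/1=42/2413: DF=(1 − 42/2413·(0.986900+0.959100))/(1+42/2413) = 1187/1250 ≈ 0.949600
step 4 [4y] bond c/1=17/400: DF=(4413303/4000000 − 17/400·(0.986900+0.959100+0.949600))/(1+17/400) = 9403/10000 ≈ 0.940300
step 5 [5y] bond c/1=1/40: DF=(208087/200000 − 1/40·(0.986900+0.959100+0.949600+0.940300))/(1+1/40) = 1843/2000 ≈ 0.921500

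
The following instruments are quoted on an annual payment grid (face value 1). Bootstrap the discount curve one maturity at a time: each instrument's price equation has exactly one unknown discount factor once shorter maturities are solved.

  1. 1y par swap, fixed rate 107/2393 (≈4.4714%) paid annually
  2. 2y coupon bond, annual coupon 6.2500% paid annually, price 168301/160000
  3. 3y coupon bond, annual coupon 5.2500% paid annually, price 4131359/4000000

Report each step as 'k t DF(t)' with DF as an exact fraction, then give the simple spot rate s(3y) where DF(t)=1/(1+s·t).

step 1 [1y] swap r/1=107/2393: DF=(1 − 107/2393·(0))/(1+107/2393) = 2393/2500 ≈ 0.957200
step 2 [2y] bond c/1=1/16: DF=(168301/160000 − 1/16·(0.957200))/(1+1/16) = 9337/10000 ≈ 0.933700
step 3 [3y] bond c/1=21/400: DF=(4131359/4000000 − 21/400·(0.957200+0.933700))/(1+21/400) = 887/1000 ≈ 0.887000

1 1 2393/2500
2 2 9337/10000
3 3 887/1000
s(3y) = (1/(887/1000) − 1)/(3) = 113/2661 ≈ 4.2465%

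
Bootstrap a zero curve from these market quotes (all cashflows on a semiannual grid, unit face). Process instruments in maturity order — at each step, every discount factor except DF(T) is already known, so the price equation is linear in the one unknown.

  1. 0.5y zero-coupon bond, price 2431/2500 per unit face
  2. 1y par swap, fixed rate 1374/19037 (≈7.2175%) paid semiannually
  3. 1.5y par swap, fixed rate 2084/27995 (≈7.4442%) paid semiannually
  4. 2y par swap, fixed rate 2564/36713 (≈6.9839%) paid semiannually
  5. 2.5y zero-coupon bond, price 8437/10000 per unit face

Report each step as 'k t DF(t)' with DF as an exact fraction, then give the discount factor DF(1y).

step 1 [0.5y] zero: DF = P = 2431/2500 ≈ 0.972400
step 2 [1y] swap r/2=687/19037: DF=(1 − 687/19037·(0.972400))/(1+687/19037) = 9313/10000 ≈ 0.931300
step 3 [1.5y] swap r/2=1042/27995: DF=(1 − 1042/27995·(0.972400+0.931300))/(1+1042/27995) = 4479/5000 ≈ 0.895800
step 4 [2y] swap r/2=1282/36713: DF=(1 − 1282/36713·(0.972400+0.931300+0.895800))/(1+1282/36713) = 4359/5000 ≈ 0.871800
step 5 [2.5y] zero: DF = P = 8437/10000 ≈ 0.843700

1 1/2 2431/2500
2 1 9313/10000
3 3/2 4479/5000
4 2 4359/5000
5 5/2 8437/10000
DF(1y) = 9313/10000 ≈ 0.931300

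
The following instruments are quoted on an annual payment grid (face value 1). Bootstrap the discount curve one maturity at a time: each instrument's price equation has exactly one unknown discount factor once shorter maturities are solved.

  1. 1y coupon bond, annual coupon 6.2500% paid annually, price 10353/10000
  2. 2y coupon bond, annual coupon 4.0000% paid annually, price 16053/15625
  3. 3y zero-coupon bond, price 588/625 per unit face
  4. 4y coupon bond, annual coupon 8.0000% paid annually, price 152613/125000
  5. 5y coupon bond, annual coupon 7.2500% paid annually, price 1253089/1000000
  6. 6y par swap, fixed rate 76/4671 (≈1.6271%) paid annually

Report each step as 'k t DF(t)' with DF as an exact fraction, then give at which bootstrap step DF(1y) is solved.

step 1 [1y] bond c/1=1/16: DF=(10353/10000 − 1/16·(0))/(1+1/16) = 609/625 ≈ 0.974400
step 2 [2y] bond c/1=1/25: DF=(16053/15625 − 1/25·(0.974400))/(1+1/25) = 594/625 ≈ 0.950400
step 3 [3y] zero: DF = P = 588/625 ≈ 0.940800
step 4 [4y] bond c/1=2/25: DF=(152613/125000 − 2/25·(0.974400+0.950400+0.940800))/(1+2/25) = 4591/5000 ≈ 0.918200
step 5 [5y] bond c/1=29/400: DF=(1253089/1000000 − 29/400·(0.974400+0.950400+0.940800+0.918200))/(1+29/400) = 4563/5000 ≈ 0.912600
step 6 [6y] swap r/1=76/4671: DF=(1 − 76/4671·(0.974400+0.950400+0.940800+0.918200+0.912600))/(1+76/4671) = 568/625 ≈ 0.908800

1 1 609/625
2 2 594/625
3 3 588/625
4 4 4591/5000
5 5 4563/5000
6 6 568/625
DF(1y) is solved at step 1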